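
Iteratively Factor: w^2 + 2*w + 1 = (w + 1)*(w + 1)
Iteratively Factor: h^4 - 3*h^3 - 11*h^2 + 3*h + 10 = (h + 1)*(h^3 - 4*h^2 - 7*h + 10) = (h - 1)*(h + 1)*(h^2 - 3*h - 10) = (h - 5)*(h - 1)*(h + 1)*(h + 2)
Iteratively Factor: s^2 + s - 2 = (s - 1)*(s + 2)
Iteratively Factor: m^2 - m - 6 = (m - 3)*(m + 2)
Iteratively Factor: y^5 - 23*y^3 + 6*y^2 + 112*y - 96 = (y + 4)*(y^4 - 4*y^3 - 7*y^2 + 34*y - 24) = (y - 4)*(y + 4)*(y^3 - 7*y + 6) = (y - 4)*(y - 1)*(y + 4)*(y^2 + y - 6) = (y - 4)*(y - 2)*(y - 1)*(y + 4)*(y + 3)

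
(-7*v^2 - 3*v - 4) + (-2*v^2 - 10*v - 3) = -9*v^2 - 13*v - 7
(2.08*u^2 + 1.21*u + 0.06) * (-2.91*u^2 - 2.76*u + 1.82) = -6.0528*u^4 - 9.2619*u^3 + 0.271400000000001*u^2 + 2.0366*u + 0.1092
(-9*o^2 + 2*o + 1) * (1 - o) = 9*o^3 - 11*o^2 + o + 1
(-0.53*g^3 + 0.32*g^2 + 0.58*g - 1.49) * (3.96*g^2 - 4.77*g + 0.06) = -2.0988*g^5 + 3.7953*g^4 + 0.7386*g^3 - 8.6478*g^2 + 7.1421*g - 0.0894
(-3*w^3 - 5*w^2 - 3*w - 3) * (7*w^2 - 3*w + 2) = -21*w^5 - 26*w^4 - 12*w^3 - 22*w^2 + 3*w - 6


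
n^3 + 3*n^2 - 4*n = n*(n - 1)*(n + 4)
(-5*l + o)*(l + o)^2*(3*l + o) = -15*l^4 - 32*l^3*o - 18*l^2*o^2 + o^4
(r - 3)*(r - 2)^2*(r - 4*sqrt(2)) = r^4 - 7*r^3 - 4*sqrt(2)*r^3 + 16*r^2 + 28*sqrt(2)*r^2 - 64*sqrt(2)*r - 12*r + 48*sqrt(2)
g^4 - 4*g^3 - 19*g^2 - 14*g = g*(g - 7)*(g + 1)*(g + 2)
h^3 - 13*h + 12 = (h - 3)*(h - 1)*(h + 4)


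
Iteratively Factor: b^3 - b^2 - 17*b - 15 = (b + 3)*(b^2 - 4*b - 5) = (b - 5)*(b + 3)*(b + 1)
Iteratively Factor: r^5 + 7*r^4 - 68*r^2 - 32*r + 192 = (r - 2)*(r^4 + 9*r^3 + 18*r^2 - 32*r - 96) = (r - 2)*(r + 4)*(r^3 + 5*r^2 - 2*r - 24) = (r - 2)*(r + 3)*(r + 4)*(r^2 + 2*r - 8) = (r - 2)^2*(r + 3)*(r + 4)*(r + 4)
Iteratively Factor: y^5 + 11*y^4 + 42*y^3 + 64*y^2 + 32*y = (y)*(y^4 + 11*y^3 + 42*y^2 + 64*y + 32) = y*(y + 2)*(y^3 + 9*y^2 + 24*y + 16) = y*(y + 2)*(y + 4)*(y^2 + 5*y + 4) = y*(y + 1)*(y + 2)*(y + 4)*(y + 4)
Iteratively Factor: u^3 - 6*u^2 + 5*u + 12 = (u - 4)*(u^2 - 2*u - 3) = (u - 4)*(u - 3)*(u + 1)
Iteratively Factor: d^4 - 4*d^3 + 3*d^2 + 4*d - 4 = (d - 1)*(d^3 - 3*d^2 + 4) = (d - 1)*(d + 1)*(d^2 - 4*d + 4) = (d - 2)*(d - 1)*(d + 1)*(d - 2)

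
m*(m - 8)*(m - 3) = m^3 - 11*m^2 + 24*m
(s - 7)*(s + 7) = s^2 - 49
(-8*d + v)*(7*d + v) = -56*d^2 - d*v + v^2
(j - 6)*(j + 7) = j^2 + j - 42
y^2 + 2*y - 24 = (y - 4)*(y + 6)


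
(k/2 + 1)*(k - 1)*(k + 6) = k^3/2 + 7*k^2/2 + 2*k - 6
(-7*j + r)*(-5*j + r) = 35*j^2 - 12*j*r + r^2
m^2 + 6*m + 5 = (m + 1)*(m + 5)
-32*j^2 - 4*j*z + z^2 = (-8*j + z)*(4*j + z)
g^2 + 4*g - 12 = (g - 2)*(g + 6)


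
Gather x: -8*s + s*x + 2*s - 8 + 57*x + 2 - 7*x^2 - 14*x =-6*s - 7*x^2 + x*(s + 43) - 6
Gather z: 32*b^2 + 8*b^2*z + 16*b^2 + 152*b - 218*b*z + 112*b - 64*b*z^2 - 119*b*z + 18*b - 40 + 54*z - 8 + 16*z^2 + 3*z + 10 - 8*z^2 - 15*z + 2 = 48*b^2 + 282*b + z^2*(8 - 64*b) + z*(8*b^2 - 337*b + 42) - 36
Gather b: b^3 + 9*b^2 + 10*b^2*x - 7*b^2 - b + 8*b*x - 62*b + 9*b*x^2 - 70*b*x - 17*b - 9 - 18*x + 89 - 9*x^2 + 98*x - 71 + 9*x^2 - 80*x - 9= b^3 + b^2*(10*x + 2) + b*(9*x^2 - 62*x - 80)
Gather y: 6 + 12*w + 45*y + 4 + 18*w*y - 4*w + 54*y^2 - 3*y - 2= 8*w + 54*y^2 + y*(18*w + 42) + 8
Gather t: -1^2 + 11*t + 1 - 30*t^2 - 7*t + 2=-30*t^2 + 4*t + 2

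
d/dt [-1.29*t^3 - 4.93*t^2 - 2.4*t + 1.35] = -3.87*t^2 - 9.86*t - 2.4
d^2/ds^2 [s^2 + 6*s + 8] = 2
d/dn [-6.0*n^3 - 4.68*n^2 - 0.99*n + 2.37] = -18.0*n^2 - 9.36*n - 0.99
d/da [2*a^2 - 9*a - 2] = 4*a - 9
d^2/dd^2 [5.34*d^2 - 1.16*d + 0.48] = 10.6800000000000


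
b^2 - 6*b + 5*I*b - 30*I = (b - 6)*(b + 5*I)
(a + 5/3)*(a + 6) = a^2 + 23*a/3 + 10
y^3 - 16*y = y*(y - 4)*(y + 4)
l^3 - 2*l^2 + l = l*(l - 1)^2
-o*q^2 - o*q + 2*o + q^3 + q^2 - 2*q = (-o + q)*(q - 1)*(q + 2)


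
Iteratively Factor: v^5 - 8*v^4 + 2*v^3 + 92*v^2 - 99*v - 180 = (v - 4)*(v^4 - 4*v^3 - 14*v^2 + 36*v + 45) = (v - 4)*(v + 1)*(v^3 - 5*v^2 - 9*v + 45) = (v - 5)*(v - 4)*(v + 1)*(v^2 - 9) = (v - 5)*(v - 4)*(v - 3)*(v + 1)*(v + 3)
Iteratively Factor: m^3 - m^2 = (m - 1)*(m^2) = m*(m - 1)*(m)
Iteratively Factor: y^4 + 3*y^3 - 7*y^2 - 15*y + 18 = (y + 3)*(y^3 - 7*y + 6) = (y + 3)^2*(y^2 - 3*y + 2) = (y - 1)*(y + 3)^2*(y - 2)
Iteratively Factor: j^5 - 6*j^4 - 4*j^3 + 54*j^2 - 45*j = (j + 3)*(j^4 - 9*j^3 + 23*j^2 - 15*j) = (j - 3)*(j + 3)*(j^3 - 6*j^2 + 5*j) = (j - 5)*(j - 3)*(j + 3)*(j^2 - j) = j*(j - 5)*(j - 3)*(j + 3)*(j - 1)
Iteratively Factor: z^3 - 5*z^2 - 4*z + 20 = (z + 2)*(z^2 - 7*z + 10) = (z - 2)*(z + 2)*(z - 5)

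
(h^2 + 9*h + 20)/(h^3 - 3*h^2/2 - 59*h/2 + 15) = 2*(h + 4)/(2*h^2 - 13*h + 6)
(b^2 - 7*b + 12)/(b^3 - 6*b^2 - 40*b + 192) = (b - 3)/(b^2 - 2*b - 48)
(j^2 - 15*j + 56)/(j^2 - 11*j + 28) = (j - 8)/(j - 4)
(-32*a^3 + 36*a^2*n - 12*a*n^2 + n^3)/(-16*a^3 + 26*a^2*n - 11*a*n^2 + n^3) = (2*a - n)/(a - n)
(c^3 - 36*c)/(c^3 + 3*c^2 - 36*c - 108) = c/(c + 3)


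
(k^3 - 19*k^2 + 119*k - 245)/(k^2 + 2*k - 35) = (k^2 - 14*k + 49)/(k + 7)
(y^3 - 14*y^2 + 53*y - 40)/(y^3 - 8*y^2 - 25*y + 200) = (y - 1)/(y + 5)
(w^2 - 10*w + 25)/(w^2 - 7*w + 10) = (w - 5)/(w - 2)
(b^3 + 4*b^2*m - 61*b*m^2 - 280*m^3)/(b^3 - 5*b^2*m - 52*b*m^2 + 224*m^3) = (b + 5*m)/(b - 4*m)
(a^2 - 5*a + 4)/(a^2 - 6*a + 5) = (a - 4)/(a - 5)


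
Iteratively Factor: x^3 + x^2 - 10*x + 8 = (x - 1)*(x^2 + 2*x - 8) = (x - 1)*(x + 4)*(x - 2)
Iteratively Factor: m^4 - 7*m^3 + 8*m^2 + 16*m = (m)*(m^3 - 7*m^2 + 8*m + 16) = m*(m - 4)*(m^2 - 3*m - 4) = m*(m - 4)^2*(m + 1)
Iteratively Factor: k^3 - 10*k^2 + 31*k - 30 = (k - 3)*(k^2 - 7*k + 10) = (k - 3)*(k - 2)*(k - 5)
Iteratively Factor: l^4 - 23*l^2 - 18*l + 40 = (l + 4)*(l^3 - 4*l^2 - 7*l + 10) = (l - 1)*(l + 4)*(l^2 - 3*l - 10) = (l - 1)*(l + 2)*(l + 4)*(l - 5)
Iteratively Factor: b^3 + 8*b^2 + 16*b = (b + 4)*(b^2 + 4*b) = (b + 4)^2*(b)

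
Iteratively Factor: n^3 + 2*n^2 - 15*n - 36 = (n + 3)*(n^2 - n - 12) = (n + 3)^2*(n - 4)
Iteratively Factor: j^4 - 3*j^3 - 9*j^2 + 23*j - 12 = (j - 4)*(j^3 + j^2 - 5*j + 3) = (j - 4)*(j - 1)*(j^2 + 2*j - 3) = (j - 4)*(j - 1)^2*(j + 3)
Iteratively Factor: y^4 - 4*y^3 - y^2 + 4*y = (y)*(y^3 - 4*y^2 - y + 4) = y*(y + 1)*(y^2 - 5*y + 4) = y*(y - 1)*(y + 1)*(y - 4)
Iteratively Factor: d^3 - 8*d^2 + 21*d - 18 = (d - 3)*(d^2 - 5*d + 6) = (d - 3)^2*(d - 2)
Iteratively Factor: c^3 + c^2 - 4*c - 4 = (c + 2)*(c^2 - c - 2) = (c - 2)*(c + 2)*(c + 1)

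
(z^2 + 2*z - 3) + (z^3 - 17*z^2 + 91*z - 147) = z^3 - 16*z^2 + 93*z - 150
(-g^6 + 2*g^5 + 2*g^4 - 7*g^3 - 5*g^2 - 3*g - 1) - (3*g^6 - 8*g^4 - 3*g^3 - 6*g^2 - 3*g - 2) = -4*g^6 + 2*g^5 + 10*g^4 - 4*g^3 + g^2 + 1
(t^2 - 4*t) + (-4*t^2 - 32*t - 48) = -3*t^2 - 36*t - 48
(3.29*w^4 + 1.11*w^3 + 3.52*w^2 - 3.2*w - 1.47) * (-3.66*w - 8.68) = -12.0414*w^5 - 32.6198*w^4 - 22.518*w^3 - 18.8416*w^2 + 33.1562*w + 12.7596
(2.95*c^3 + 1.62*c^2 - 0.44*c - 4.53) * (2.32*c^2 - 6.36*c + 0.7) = 6.844*c^5 - 15.0036*c^4 - 9.259*c^3 - 6.5772*c^2 + 28.5028*c - 3.171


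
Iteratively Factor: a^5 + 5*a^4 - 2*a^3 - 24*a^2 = (a + 3)*(a^4 + 2*a^3 - 8*a^2) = (a + 3)*(a + 4)*(a^3 - 2*a^2) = a*(a + 3)*(a + 4)*(a^2 - 2*a) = a*(a - 2)*(a + 3)*(a + 4)*(a)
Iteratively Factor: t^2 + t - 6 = (t + 3)*(t - 2)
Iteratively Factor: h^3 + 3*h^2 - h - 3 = (h + 3)*(h^2 - 1) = (h + 1)*(h + 3)*(h - 1)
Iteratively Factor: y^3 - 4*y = (y)*(y^2 - 4) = y*(y - 2)*(y + 2)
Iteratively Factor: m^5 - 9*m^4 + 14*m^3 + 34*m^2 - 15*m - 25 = (m + 1)*(m^4 - 10*m^3 + 24*m^2 + 10*m - 25) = (m - 5)*(m + 1)*(m^3 - 5*m^2 - m + 5) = (m - 5)*(m + 1)^2*(m^2 - 6*m + 5) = (m - 5)^2*(m + 1)^2*(m - 1)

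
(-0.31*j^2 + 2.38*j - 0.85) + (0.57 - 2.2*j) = -0.31*j^2 + 0.18*j - 0.28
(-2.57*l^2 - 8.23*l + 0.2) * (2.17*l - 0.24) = -5.5769*l^3 - 17.2423*l^2 + 2.4092*l - 0.048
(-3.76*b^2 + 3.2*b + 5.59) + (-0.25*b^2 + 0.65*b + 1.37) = -4.01*b^2 + 3.85*b + 6.96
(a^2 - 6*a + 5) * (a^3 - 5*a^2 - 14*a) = a^5 - 11*a^4 + 21*a^3 + 59*a^2 - 70*a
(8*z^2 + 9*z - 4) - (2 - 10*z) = 8*z^2 + 19*z - 6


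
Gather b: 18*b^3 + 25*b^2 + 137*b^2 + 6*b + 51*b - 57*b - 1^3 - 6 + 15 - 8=18*b^3 + 162*b^2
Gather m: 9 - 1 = 8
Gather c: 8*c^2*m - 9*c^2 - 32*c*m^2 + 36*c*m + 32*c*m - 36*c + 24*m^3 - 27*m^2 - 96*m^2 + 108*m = c^2*(8*m - 9) + c*(-32*m^2 + 68*m - 36) + 24*m^3 - 123*m^2 + 108*m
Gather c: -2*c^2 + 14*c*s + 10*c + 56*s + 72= -2*c^2 + c*(14*s + 10) + 56*s + 72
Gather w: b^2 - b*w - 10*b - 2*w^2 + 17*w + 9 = b^2 - 10*b - 2*w^2 + w*(17 - b) + 9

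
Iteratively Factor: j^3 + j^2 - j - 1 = (j + 1)*(j^2 - 1) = (j - 1)*(j + 1)*(j + 1)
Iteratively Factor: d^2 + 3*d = (d)*(d + 3)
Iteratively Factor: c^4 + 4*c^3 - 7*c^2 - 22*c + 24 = (c - 1)*(c^3 + 5*c^2 - 2*c - 24) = (c - 1)*(c + 3)*(c^2 + 2*c - 8) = (c - 2)*(c - 1)*(c + 3)*(c + 4)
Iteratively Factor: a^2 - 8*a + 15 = (a - 3)*(a - 5)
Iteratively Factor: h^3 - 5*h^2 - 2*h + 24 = (h - 3)*(h^2 - 2*h - 8) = (h - 3)*(h + 2)*(h - 4)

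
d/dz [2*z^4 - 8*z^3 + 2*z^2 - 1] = 4*z*(2*z^2 - 6*z + 1)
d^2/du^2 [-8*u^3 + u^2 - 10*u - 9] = 2 - 48*u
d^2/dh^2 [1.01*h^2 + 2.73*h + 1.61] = 2.02000000000000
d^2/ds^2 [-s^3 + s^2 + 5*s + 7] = 2 - 6*s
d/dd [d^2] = 2*d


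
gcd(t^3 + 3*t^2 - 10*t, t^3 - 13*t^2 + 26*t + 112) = 1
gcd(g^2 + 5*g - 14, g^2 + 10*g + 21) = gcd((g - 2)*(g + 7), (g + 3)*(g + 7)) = g + 7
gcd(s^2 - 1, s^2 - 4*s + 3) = s - 1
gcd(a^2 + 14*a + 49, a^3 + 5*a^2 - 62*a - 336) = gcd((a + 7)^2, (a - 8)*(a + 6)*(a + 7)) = a + 7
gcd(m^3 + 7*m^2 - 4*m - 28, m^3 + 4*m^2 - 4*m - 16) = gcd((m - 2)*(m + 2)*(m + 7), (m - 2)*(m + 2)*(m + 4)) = m^2 - 4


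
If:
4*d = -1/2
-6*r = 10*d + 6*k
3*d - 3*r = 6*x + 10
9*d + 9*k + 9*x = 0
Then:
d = -1/8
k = 47/36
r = -79/72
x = -85/72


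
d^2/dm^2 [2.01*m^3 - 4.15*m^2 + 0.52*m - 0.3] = 12.06*m - 8.3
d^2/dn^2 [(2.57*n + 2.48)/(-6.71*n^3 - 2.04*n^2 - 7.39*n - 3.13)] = (-694.271622*n^5 - 1550.992344*n^4 - 309.66967*n^3 - 152.066748*n^2 + 186.64908*n - 120.313626)/(302.111711*n^9 + 275.547492*n^8 + 1081.957305*n^7 + 1038.209619*n^6 + 1448.672397*n^5 + 1304.545458*n^4 + 883.914784*n^3 + 572.764647*n^2 + 217.197273*n + 30.664297)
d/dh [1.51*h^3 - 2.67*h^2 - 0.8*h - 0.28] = 4.53*h^2 - 5.34*h - 0.8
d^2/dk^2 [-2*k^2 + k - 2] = -4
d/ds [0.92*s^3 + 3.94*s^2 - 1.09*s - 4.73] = 2.76*s^2 + 7.88*s - 1.09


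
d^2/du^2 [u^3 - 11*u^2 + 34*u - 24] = 6*u - 22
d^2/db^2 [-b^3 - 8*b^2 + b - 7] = -6*b - 16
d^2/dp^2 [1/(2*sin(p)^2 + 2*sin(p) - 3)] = 2*(-8*sin(p)^4 - 6*sin(p)^3 - 2*sin(p)^2 + 9*sin(p) + 10)/(2*sin(p) - cos(2*p) - 2)^3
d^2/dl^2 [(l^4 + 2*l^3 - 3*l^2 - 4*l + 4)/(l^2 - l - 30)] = 2*(l^6 - 3*l^5 - 87*l^4 + 295*l^3 + 5322*l^2 + 5028*l - 2456)/(l^6 - 3*l^5 - 87*l^4 + 179*l^3 + 2610*l^2 - 2700*l - 27000)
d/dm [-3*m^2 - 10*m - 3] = -6*m - 10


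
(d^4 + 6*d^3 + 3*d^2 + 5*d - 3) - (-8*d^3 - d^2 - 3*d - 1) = d^4 + 14*d^3 + 4*d^2 + 8*d - 2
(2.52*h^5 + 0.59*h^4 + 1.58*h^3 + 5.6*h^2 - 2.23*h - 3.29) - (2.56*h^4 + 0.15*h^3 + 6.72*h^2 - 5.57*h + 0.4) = 2.52*h^5 - 1.97*h^4 + 1.43*h^3 - 1.12*h^2 + 3.34*h - 3.69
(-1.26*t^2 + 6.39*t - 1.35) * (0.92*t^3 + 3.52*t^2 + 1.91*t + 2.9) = -1.1592*t^5 + 1.4436*t^4 + 18.8442*t^3 + 3.7989*t^2 + 15.9525*t - 3.915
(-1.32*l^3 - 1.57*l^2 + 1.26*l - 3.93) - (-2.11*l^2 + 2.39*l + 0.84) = -1.32*l^3 + 0.54*l^2 - 1.13*l - 4.77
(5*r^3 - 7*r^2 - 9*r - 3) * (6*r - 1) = 30*r^4 - 47*r^3 - 47*r^2 - 9*r + 3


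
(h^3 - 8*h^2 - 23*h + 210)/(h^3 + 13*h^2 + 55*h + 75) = (h^2 - 13*h + 42)/(h^2 + 8*h + 15)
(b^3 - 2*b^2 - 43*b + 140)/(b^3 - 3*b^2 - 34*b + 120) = (b + 7)/(b + 6)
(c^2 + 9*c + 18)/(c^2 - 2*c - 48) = (c + 3)/(c - 8)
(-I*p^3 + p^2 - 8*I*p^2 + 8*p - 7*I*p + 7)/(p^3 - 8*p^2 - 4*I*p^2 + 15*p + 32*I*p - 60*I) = (-I*p^3 + p^2*(1 - 8*I) + p*(8 - 7*I) + 7)/(p^3 - 4*p^2*(2 + I) + p*(15 + 32*I) - 60*I)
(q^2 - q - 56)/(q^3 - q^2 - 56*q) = 1/q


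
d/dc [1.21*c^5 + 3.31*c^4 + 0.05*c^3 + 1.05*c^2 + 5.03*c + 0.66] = 6.05*c^4 + 13.24*c^3 + 0.15*c^2 + 2.1*c + 5.03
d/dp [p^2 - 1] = 2*p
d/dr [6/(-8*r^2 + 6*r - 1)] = 12*(8*r - 3)/(8*r^2 - 6*r + 1)^2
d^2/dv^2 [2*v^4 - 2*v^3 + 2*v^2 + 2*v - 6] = 24*v^2 - 12*v + 4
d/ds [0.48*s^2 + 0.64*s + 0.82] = 0.96*s + 0.64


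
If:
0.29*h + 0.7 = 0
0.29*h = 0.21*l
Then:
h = -2.41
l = -3.33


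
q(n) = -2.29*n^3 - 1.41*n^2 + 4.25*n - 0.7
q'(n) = -6.87*n^2 - 2.82*n + 4.25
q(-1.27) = -3.68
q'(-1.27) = -3.25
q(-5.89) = 393.28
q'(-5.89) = -217.47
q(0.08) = -0.37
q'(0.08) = 3.98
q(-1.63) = -1.46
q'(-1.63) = -9.41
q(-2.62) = 19.67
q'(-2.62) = -35.52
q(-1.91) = 2.00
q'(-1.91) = -15.43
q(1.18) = -1.41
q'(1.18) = -8.64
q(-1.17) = -3.93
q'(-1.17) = -1.85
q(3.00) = -62.47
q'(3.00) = -66.04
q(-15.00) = 7347.05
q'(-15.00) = -1499.20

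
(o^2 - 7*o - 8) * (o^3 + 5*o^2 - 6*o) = o^5 - 2*o^4 - 49*o^3 + 2*o^2 + 48*o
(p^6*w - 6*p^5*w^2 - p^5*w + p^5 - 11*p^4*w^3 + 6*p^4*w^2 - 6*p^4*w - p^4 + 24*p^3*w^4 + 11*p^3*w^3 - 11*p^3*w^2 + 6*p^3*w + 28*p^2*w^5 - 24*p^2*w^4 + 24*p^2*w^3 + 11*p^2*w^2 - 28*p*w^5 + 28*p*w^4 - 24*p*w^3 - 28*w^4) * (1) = p^6*w - 6*p^5*w^2 - p^5*w + p^5 - 11*p^4*w^3 + 6*p^4*w^2 - 6*p^4*w - p^4 + 24*p^3*w^4 + 11*p^3*w^3 - 11*p^3*w^2 + 6*p^3*w + 28*p^2*w^5 - 24*p^2*w^4 + 24*p^2*w^3 + 11*p^2*w^2 - 28*p*w^5 + 28*p*w^4 - 24*p*w^3 - 28*w^4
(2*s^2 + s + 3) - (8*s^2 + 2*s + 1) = -6*s^2 - s + 2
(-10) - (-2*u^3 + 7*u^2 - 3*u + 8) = 2*u^3 - 7*u^2 + 3*u - 18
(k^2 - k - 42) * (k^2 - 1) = k^4 - k^3 - 43*k^2 + k + 42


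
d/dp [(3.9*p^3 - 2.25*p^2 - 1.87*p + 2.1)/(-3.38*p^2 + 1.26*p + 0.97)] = (-13.182*p^4 + 9.828*p^3 + 2.1934*p^2 + 9.831*p - 4.4599)/(11.4244*p^4 - 8.5176*p^3 - 4.9696*p^2 + 2.4444*p + 0.9409)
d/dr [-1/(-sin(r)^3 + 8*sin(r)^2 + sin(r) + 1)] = (-3*sin(r)^2 + 16*sin(r) + 1)*cos(r)/(sin(r)*cos(r)^2 - 8*cos(r)^2 + 9)^2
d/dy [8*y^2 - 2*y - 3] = 16*y - 2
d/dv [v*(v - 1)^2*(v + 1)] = 4*v^3 - 3*v^2 - 2*v + 1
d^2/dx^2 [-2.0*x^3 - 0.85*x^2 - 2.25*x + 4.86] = -12.0*x - 1.7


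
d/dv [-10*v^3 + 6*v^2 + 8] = 6*v*(2 - 5*v)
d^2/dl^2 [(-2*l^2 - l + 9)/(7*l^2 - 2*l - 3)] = 2*(-77*l^3 + 1197*l^2 - 441*l + 213)/(343*l^6 - 294*l^5 - 357*l^4 + 244*l^3 + 153*l^2 - 54*l - 27)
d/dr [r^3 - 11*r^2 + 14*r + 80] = 3*r^2 - 22*r + 14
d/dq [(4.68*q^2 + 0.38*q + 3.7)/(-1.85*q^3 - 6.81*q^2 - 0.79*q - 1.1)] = (8.658*q^4 + 1.40599999999999*q^3 + 19.4256*q^2 + 40.098*q + 2.505)/(3.4225*q^6 + 25.197*q^5 + 49.2991*q^4 + 14.8298*q^3 + 15.6061*q^2 + 1.738*q + 1.21)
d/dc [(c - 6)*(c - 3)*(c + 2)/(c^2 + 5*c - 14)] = (c^4 + 10*c^3 - 77*c^2 + 124*c - 180)/(c^4 + 10*c^3 - 3*c^2 - 140*c + 196)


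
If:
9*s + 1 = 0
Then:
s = -1/9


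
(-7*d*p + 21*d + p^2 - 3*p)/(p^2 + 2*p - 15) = (-7*d + p)/(p + 5)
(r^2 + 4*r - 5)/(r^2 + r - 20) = (r - 1)/(r - 4)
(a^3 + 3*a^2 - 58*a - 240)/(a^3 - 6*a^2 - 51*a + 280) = (a^2 + 11*a + 30)/(a^2 + 2*a - 35)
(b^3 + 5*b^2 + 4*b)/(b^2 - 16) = b*(b + 1)/(b - 4)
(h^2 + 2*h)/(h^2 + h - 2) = h/(h - 1)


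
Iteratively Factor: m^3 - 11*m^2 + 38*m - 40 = (m - 4)*(m^2 - 7*m + 10) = (m - 4)*(m - 2)*(m - 5)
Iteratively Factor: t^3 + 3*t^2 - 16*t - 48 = (t - 4)*(t^2 + 7*t + 12) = (t - 4)*(t + 4)*(t + 3)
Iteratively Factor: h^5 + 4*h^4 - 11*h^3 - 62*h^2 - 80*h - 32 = (h + 2)*(h^4 + 2*h^3 - 15*h^2 - 32*h - 16) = (h - 4)*(h + 2)*(h^3 + 6*h^2 + 9*h + 4) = (h - 4)*(h + 2)*(h + 4)*(h^2 + 2*h + 1) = (h - 4)*(h + 1)*(h + 2)*(h + 4)*(h + 1)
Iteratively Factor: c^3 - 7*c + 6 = (c - 1)*(c^2 + c - 6) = (c - 1)*(c + 3)*(c - 2)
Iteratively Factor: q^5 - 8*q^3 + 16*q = (q + 2)*(q^4 - 2*q^3 - 4*q^2 + 8*q) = q*(q + 2)*(q^3 - 2*q^2 - 4*q + 8) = q*(q - 2)*(q + 2)*(q^2 - 4) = q*(q - 2)^2*(q + 2)*(q + 2)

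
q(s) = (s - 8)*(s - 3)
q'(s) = 2*s - 11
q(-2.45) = 56.95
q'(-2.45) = -15.90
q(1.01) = 13.91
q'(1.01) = -8.98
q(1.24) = 11.90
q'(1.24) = -8.52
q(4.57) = -5.39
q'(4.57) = -1.86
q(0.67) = 17.08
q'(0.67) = -9.66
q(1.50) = 9.75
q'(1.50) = -8.00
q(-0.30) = 27.39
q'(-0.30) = -11.60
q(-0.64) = 31.45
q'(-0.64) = -12.28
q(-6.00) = 126.00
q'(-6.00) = -23.00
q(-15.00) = 414.00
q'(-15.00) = -41.00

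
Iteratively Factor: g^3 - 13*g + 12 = (g - 3)*(g^2 + 3*g - 4) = (g - 3)*(g - 1)*(g + 4)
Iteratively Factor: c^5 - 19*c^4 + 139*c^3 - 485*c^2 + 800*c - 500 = (c - 5)*(c^4 - 14*c^3 + 69*c^2 - 140*c + 100) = (c - 5)^2*(c^3 - 9*c^2 + 24*c - 20) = (c - 5)^2*(c - 2)*(c^2 - 7*c + 10) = (c - 5)^2*(c - 2)^2*(c - 5)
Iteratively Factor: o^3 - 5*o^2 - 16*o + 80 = (o - 5)*(o^2 - 16) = (o - 5)*(o + 4)*(o - 4)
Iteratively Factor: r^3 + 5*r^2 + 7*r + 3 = (r + 1)*(r^2 + 4*r + 3) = (r + 1)^2*(r + 3)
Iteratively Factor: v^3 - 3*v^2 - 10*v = (v)*(v^2 - 3*v - 10) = v*(v - 5)*(v + 2)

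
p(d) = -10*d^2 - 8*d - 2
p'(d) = -20*d - 8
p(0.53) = -9.05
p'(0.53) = -18.60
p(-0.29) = -0.52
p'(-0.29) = -2.20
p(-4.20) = -144.80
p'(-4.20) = 76.00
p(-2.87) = -61.41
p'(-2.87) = 49.40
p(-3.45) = -93.42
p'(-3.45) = 61.00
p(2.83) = -104.73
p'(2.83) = -64.60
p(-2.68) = -52.38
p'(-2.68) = 45.60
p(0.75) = -13.62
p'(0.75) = -23.00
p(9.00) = -884.00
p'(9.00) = -188.00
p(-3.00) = -68.00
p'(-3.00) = 52.00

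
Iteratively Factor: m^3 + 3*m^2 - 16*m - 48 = (m - 4)*(m^2 + 7*m + 12) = (m - 4)*(m + 4)*(m + 3)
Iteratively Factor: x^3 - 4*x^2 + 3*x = (x - 3)*(x^2 - x) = (x - 3)*(x - 1)*(x)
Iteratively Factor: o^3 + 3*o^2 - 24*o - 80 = (o + 4)*(o^2 - o - 20) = (o + 4)^2*(o - 5)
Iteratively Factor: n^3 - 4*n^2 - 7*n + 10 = (n + 2)*(n^2 - 6*n + 5) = (n - 5)*(n + 2)*(n - 1)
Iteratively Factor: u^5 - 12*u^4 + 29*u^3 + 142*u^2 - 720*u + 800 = (u - 2)*(u^4 - 10*u^3 + 9*u^2 + 160*u - 400) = (u - 4)*(u - 2)*(u^3 - 6*u^2 - 15*u + 100) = (u - 5)*(u - 4)*(u - 2)*(u^2 - u - 20) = (u - 5)^2*(u - 4)*(u - 2)*(u + 4)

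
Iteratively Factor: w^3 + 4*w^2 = (w + 4)*(w^2) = w*(w + 4)*(w)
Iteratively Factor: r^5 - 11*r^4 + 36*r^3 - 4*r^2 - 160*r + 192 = (r + 2)*(r^4 - 13*r^3 + 62*r^2 - 128*r + 96) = (r - 2)*(r + 2)*(r^3 - 11*r^2 + 40*r - 48) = (r - 3)*(r - 2)*(r + 2)*(r^2 - 8*r + 16) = (r - 4)*(r - 3)*(r - 2)*(r + 2)*(r - 4)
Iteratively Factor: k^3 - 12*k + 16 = (k - 2)*(k^2 + 2*k - 8) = (k - 2)^2*(k + 4)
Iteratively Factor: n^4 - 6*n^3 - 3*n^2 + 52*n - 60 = (n - 5)*(n^3 - n^2 - 8*n + 12) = (n - 5)*(n - 2)*(n^2 + n - 6) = (n - 5)*(n - 2)*(n + 3)*(n - 2)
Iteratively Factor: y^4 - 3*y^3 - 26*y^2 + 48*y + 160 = (y + 4)*(y^3 - 7*y^2 + 2*y + 40) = (y - 5)*(y + 4)*(y^2 - 2*y - 8) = (y - 5)*(y - 4)*(y + 4)*(y + 2)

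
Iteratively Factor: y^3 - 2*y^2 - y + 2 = (y - 2)*(y^2 - 1) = (y - 2)*(y + 1)*(y - 1)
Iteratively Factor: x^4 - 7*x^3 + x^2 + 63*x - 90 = (x - 3)*(x^3 - 4*x^2 - 11*x + 30) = (x - 5)*(x - 3)*(x^2 + x - 6) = (x - 5)*(x - 3)*(x + 3)*(x - 2)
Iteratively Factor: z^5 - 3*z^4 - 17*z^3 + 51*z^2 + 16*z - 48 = (z + 1)*(z^4 - 4*z^3 - 13*z^2 + 64*z - 48) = (z - 4)*(z + 1)*(z^3 - 13*z + 12) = (z - 4)*(z - 3)*(z + 1)*(z^2 + 3*z - 4) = (z - 4)*(z - 3)*(z - 1)*(z + 1)*(z + 4)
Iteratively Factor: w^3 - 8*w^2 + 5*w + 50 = (w + 2)*(w^2 - 10*w + 25) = (w - 5)*(w + 2)*(w - 5)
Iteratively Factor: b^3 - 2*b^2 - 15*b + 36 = (b + 4)*(b^2 - 6*b + 9) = (b - 3)*(b + 4)*(b - 3)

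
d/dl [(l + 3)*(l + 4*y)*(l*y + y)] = y*(3*l^2 + 8*l*y + 8*l + 16*y + 3)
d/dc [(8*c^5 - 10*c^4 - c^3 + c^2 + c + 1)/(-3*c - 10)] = (-96*c^5 - 310*c^4 + 406*c^3 + 27*c^2 - 20*c - 7)/(9*c^2 + 60*c + 100)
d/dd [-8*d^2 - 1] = -16*d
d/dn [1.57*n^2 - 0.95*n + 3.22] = 3.14*n - 0.95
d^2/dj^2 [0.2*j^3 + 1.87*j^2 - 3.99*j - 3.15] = 1.2*j + 3.74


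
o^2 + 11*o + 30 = (o + 5)*(o + 6)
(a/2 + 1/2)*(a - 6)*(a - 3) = a^3/2 - 4*a^2 + 9*a/2 + 9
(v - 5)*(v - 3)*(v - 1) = v^3 - 9*v^2 + 23*v - 15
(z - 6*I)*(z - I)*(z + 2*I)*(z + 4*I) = z^4 - I*z^3 + 28*z^2 + 20*I*z + 48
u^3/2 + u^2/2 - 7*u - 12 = (u/2 + 1)*(u - 4)*(u + 3)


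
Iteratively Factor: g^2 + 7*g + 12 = (g + 3)*(g + 4)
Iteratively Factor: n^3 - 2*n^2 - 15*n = (n + 3)*(n^2 - 5*n) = (n - 5)*(n + 3)*(n)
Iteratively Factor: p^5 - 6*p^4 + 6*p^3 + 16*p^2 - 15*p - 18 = (p - 3)*(p^4 - 3*p^3 - 3*p^2 + 7*p + 6) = (p - 3)*(p + 1)*(p^3 - 4*p^2 + p + 6) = (p - 3)^2*(p + 1)*(p^2 - p - 2) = (p - 3)^2*(p - 2)*(p + 1)*(p + 1)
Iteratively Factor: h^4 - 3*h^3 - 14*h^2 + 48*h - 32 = (h - 1)*(h^3 - 2*h^2 - 16*h + 32) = (h - 1)*(h + 4)*(h^2 - 6*h + 8) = (h - 4)*(h - 1)*(h + 4)*(h - 2)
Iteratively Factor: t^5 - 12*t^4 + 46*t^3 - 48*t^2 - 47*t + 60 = (t - 1)*(t^4 - 11*t^3 + 35*t^2 - 13*t - 60) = (t - 3)*(t - 1)*(t^3 - 8*t^2 + 11*t + 20) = (t - 4)*(t - 3)*(t - 1)*(t^2 - 4*t - 5) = (t - 4)*(t - 3)*(t - 1)*(t + 1)*(t - 5)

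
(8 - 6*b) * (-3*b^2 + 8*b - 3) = 18*b^3 - 72*b^2 + 82*b - 24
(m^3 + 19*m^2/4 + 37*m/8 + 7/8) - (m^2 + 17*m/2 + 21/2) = m^3 + 15*m^2/4 - 31*m/8 - 77/8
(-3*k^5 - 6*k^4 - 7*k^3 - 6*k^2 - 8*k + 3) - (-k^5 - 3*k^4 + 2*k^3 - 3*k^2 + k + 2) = -2*k^5 - 3*k^4 - 9*k^3 - 3*k^2 - 9*k + 1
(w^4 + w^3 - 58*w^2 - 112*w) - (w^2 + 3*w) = w^4 + w^3 - 59*w^2 - 115*w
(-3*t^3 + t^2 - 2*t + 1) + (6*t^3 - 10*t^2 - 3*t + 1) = 3*t^3 - 9*t^2 - 5*t + 2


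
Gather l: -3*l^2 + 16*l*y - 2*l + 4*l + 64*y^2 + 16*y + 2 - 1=-3*l^2 + l*(16*y + 2) + 64*y^2 + 16*y + 1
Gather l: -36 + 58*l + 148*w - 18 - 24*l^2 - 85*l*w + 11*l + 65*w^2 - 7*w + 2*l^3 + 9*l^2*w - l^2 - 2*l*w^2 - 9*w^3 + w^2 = 2*l^3 + l^2*(9*w - 25) + l*(-2*w^2 - 85*w + 69) - 9*w^3 + 66*w^2 + 141*w - 54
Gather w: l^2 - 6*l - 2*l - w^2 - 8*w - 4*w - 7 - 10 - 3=l^2 - 8*l - w^2 - 12*w - 20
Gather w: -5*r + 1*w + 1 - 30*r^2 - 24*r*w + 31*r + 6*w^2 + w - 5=-30*r^2 + 26*r + 6*w^2 + w*(2 - 24*r) - 4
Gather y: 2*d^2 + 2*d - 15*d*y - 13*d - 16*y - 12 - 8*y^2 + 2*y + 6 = 2*d^2 - 11*d - 8*y^2 + y*(-15*d - 14) - 6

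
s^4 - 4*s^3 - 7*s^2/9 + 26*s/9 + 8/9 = (s - 4)*(s - 1)*(s + 1/3)*(s + 2/3)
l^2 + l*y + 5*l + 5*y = (l + 5)*(l + y)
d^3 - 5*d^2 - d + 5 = (d - 5)*(d - 1)*(d + 1)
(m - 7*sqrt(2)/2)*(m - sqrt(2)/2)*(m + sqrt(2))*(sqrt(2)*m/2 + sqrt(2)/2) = sqrt(2)*m^4/2 - 3*m^3 + sqrt(2)*m^3/2 - 9*sqrt(2)*m^2/4 - 3*m^2 - 9*sqrt(2)*m/4 + 7*m/2 + 7/2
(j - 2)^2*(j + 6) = j^3 + 2*j^2 - 20*j + 24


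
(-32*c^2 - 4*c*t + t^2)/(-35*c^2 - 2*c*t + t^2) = (32*c^2 + 4*c*t - t^2)/(35*c^2 + 2*c*t - t^2)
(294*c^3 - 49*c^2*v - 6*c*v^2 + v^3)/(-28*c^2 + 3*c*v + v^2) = (42*c^2 - 13*c*v + v^2)/(-4*c + v)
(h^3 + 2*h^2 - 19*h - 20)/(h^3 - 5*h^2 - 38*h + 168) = (h^2 + 6*h + 5)/(h^2 - h - 42)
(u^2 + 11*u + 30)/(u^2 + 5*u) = (u + 6)/u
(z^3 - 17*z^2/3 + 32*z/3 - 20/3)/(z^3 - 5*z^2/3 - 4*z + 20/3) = (z - 2)/(z + 2)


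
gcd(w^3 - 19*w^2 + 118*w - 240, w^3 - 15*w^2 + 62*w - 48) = w^2 - 14*w + 48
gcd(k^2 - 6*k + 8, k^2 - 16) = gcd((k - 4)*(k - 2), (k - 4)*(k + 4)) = k - 4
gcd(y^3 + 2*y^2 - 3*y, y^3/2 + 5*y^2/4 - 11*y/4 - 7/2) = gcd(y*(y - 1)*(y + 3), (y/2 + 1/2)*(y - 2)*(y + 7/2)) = 1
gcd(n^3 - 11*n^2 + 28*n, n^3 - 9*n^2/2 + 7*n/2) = n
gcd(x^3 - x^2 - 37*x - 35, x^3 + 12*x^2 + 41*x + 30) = x^2 + 6*x + 5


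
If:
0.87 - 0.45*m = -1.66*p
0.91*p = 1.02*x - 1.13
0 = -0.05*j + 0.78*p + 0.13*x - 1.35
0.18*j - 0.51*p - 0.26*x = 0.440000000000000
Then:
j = 12.46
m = 9.46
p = 2.04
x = 2.93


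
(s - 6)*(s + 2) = s^2 - 4*s - 12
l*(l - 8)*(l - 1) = l^3 - 9*l^2 + 8*l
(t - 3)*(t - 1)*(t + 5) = t^3 + t^2 - 17*t + 15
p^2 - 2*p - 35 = (p - 7)*(p + 5)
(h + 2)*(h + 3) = h^2 + 5*h + 6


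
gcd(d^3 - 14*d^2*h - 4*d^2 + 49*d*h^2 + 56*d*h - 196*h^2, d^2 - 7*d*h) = d - 7*h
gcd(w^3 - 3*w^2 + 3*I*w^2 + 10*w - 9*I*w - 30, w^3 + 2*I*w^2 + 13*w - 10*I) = w^2 + 3*I*w + 10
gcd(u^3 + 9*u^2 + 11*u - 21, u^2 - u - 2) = 1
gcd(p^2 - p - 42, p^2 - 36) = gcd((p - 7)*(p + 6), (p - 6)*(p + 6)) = p + 6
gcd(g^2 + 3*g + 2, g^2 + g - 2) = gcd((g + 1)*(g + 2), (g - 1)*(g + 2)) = g + 2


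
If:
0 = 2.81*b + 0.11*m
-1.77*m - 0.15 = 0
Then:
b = 0.00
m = -0.08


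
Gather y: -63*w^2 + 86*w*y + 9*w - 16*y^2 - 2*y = -63*w^2 + 9*w - 16*y^2 + y*(86*w - 2)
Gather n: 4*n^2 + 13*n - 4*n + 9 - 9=4*n^2 + 9*n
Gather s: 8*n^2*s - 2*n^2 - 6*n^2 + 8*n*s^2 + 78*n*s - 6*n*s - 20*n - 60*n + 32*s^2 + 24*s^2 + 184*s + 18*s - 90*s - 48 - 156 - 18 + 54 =-8*n^2 - 80*n + s^2*(8*n + 56) + s*(8*n^2 + 72*n + 112) - 168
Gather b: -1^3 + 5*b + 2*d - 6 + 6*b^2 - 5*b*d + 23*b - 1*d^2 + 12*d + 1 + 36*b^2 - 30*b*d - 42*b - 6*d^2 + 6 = 42*b^2 + b*(-35*d - 14) - 7*d^2 + 14*d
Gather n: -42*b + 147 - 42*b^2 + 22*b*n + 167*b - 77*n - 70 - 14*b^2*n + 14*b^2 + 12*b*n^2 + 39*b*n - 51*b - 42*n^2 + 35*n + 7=-28*b^2 + 74*b + n^2*(12*b - 42) + n*(-14*b^2 + 61*b - 42) + 84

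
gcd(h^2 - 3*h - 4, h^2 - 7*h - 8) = h + 1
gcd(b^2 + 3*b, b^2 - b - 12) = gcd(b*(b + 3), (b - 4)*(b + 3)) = b + 3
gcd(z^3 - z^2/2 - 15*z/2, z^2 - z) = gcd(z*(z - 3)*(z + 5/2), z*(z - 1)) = z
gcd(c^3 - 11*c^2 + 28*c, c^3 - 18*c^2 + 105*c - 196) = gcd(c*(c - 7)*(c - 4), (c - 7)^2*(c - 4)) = c^2 - 11*c + 28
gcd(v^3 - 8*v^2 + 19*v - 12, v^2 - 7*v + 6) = v - 1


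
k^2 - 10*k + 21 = (k - 7)*(k - 3)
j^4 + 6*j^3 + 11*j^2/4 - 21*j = j*(j - 3/2)*(j + 7/2)*(j + 4)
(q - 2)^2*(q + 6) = q^3 + 2*q^2 - 20*q + 24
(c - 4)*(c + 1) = c^2 - 3*c - 4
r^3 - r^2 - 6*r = r*(r - 3)*(r + 2)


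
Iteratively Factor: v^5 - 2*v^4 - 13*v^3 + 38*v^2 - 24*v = (v)*(v^4 - 2*v^3 - 13*v^2 + 38*v - 24) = v*(v + 4)*(v^3 - 6*v^2 + 11*v - 6) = v*(v - 3)*(v + 4)*(v^2 - 3*v + 2) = v*(v - 3)*(v - 2)*(v + 4)*(v - 1)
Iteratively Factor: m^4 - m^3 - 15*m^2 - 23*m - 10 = (m + 1)*(m^3 - 2*m^2 - 13*m - 10) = (m + 1)*(m + 2)*(m^2 - 4*m - 5) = (m - 5)*(m + 1)*(m + 2)*(m + 1)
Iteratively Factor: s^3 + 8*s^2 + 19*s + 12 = (s + 4)*(s^2 + 4*s + 3) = (s + 3)*(s + 4)*(s + 1)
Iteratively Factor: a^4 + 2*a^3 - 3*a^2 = (a - 1)*(a^3 + 3*a^2) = (a - 1)*(a + 3)*(a^2) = a*(a - 1)*(a + 3)*(a)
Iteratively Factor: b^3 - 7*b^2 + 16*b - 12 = (b - 2)*(b^2 - 5*b + 6) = (b - 3)*(b - 2)*(b - 2)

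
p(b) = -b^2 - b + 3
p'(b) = -2*b - 1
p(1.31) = -0.03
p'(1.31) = -3.62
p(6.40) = -44.36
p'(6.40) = -13.80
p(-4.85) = -15.67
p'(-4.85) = 8.70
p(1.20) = 0.36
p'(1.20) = -3.40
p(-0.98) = 3.02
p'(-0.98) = 0.96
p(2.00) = -3.00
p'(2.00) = -5.00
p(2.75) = -7.31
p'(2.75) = -6.50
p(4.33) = -20.08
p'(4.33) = -9.66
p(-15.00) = -207.00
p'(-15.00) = 29.00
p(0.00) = 3.00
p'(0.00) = -1.00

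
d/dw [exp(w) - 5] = exp(w)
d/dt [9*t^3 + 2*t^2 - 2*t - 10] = 27*t^2 + 4*t - 2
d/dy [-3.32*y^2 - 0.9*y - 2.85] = -6.64*y - 0.9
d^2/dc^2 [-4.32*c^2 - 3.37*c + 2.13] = -8.64000000000000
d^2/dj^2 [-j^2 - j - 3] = -2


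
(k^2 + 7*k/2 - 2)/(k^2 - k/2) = (k + 4)/k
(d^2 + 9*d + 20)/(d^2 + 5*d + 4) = (d + 5)/(d + 1)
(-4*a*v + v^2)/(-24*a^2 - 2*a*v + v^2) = v*(4*a - v)/(24*a^2 + 2*a*v - v^2)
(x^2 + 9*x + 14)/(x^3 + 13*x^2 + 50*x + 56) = 1/(x + 4)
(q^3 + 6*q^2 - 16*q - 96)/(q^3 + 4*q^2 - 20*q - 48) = (q + 4)/(q + 2)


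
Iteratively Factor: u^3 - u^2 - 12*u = (u - 4)*(u^2 + 3*u) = (u - 4)*(u + 3)*(u)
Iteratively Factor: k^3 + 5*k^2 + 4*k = (k)*(k^2 + 5*k + 4) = k*(k + 4)*(k + 1)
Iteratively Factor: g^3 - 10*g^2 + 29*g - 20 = (g - 5)*(g^2 - 5*g + 4) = (g - 5)*(g - 4)*(g - 1)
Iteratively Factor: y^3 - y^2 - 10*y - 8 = (y - 4)*(y^2 + 3*y + 2) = (y - 4)*(y + 2)*(y + 1)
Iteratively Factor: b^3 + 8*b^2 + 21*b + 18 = (b + 2)*(b^2 + 6*b + 9) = (b + 2)*(b + 3)*(b + 3)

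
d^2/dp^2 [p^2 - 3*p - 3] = 2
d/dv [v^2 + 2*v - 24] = 2*v + 2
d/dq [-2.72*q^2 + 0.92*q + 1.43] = 0.92 - 5.44*q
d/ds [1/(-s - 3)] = (s + 3)^(-2)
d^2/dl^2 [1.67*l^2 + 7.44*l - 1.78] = 3.34000000000000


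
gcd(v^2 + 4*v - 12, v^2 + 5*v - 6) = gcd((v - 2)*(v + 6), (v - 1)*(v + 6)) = v + 6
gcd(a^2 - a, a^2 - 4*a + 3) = a - 1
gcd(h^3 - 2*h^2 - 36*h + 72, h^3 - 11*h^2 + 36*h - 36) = h^2 - 8*h + 12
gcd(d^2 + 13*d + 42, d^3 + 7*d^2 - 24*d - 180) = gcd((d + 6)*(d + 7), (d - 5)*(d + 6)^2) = d + 6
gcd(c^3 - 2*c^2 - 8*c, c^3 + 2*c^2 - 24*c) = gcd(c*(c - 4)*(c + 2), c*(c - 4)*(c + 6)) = c^2 - 4*c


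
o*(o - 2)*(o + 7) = o^3 + 5*o^2 - 14*o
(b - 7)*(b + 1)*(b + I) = b^3 - 6*b^2 + I*b^2 - 7*b - 6*I*b - 7*I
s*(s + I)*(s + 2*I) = s^3 + 3*I*s^2 - 2*s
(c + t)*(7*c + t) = 7*c^2 + 8*c*t + t^2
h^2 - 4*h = h*(h - 4)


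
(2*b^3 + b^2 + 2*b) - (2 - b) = 2*b^3 + b^2 + 3*b - 2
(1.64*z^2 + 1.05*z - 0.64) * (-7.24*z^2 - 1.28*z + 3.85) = -11.8736*z^4 - 9.7012*z^3 + 9.6036*z^2 + 4.8617*z - 2.464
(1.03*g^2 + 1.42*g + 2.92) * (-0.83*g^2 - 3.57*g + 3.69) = -0.8549*g^4 - 4.8557*g^3 - 3.6923*g^2 - 5.1846*g + 10.7748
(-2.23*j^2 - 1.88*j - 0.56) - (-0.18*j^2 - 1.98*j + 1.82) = -2.05*j^2 + 0.1*j - 2.38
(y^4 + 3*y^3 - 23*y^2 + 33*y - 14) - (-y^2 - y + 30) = y^4 + 3*y^3 - 22*y^2 + 34*y - 44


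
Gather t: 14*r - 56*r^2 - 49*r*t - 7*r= -56*r^2 - 49*r*t + 7*r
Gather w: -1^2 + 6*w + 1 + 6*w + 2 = 12*w + 2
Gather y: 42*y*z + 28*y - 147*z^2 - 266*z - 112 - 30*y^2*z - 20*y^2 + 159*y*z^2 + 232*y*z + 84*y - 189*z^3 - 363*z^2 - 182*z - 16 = y^2*(-30*z - 20) + y*(159*z^2 + 274*z + 112) - 189*z^3 - 510*z^2 - 448*z - 128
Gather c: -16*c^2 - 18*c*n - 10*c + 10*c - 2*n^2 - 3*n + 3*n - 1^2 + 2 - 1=-16*c^2 - 18*c*n - 2*n^2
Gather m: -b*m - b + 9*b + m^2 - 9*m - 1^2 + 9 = 8*b + m^2 + m*(-b - 9) + 8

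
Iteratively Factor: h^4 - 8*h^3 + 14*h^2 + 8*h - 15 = (h - 5)*(h^3 - 3*h^2 - h + 3) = (h - 5)*(h - 1)*(h^2 - 2*h - 3) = (h - 5)*(h - 3)*(h - 1)*(h + 1)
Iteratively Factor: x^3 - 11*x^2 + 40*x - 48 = (x - 3)*(x^2 - 8*x + 16) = (x - 4)*(x - 3)*(x - 4)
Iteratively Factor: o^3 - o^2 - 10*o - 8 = (o + 1)*(o^2 - 2*o - 8) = (o - 4)*(o + 1)*(o + 2)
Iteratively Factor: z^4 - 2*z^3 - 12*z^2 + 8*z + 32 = (z - 4)*(z^3 + 2*z^2 - 4*z - 8) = (z - 4)*(z + 2)*(z^2 - 4) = (z - 4)*(z - 2)*(z + 2)*(z + 2)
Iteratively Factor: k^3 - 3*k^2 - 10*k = (k)*(k^2 - 3*k - 10) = k*(k + 2)*(k - 5)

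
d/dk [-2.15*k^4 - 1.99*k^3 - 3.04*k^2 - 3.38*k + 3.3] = -8.6*k^3 - 5.97*k^2 - 6.08*k - 3.38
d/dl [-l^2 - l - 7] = -2*l - 1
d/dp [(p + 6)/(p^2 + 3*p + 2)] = (p^2 + 3*p - (p + 6)*(2*p + 3) + 2)/(p^2 + 3*p + 2)^2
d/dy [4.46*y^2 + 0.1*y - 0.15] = 8.92*y + 0.1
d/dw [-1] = 0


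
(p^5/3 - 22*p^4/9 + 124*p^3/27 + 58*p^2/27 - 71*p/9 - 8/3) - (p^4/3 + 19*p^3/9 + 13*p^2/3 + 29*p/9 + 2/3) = p^5/3 - 25*p^4/9 + 67*p^3/27 - 59*p^2/27 - 100*p/9 - 10/3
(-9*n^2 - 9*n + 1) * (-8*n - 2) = 72*n^3 + 90*n^2 + 10*n - 2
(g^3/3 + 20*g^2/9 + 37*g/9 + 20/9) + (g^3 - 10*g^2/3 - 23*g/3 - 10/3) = 4*g^3/3 - 10*g^2/9 - 32*g/9 - 10/9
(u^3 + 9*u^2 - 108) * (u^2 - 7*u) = u^5 + 2*u^4 - 63*u^3 - 108*u^2 + 756*u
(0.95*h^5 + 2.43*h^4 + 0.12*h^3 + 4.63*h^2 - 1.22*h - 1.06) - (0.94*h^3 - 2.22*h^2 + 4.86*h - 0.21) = 0.95*h^5 + 2.43*h^4 - 0.82*h^3 + 6.85*h^2 - 6.08*h - 0.85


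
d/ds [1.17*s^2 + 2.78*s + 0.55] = 2.34*s + 2.78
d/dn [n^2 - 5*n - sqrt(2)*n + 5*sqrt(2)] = 2*n - 5 - sqrt(2)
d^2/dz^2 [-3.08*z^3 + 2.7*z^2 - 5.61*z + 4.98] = 5.4 - 18.48*z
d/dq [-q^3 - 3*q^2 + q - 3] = -3*q^2 - 6*q + 1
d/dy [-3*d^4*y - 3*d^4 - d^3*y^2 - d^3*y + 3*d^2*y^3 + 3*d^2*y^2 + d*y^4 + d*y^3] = d*(-3*d^3 - 2*d^2*y - d^2 + 9*d*y^2 + 6*d*y + 4*y^3 + 3*y^2)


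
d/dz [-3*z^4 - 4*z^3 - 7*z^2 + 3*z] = -12*z^3 - 12*z^2 - 14*z + 3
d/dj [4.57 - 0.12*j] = -0.120000000000000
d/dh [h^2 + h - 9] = 2*h + 1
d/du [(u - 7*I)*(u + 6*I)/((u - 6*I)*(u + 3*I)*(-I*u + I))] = (-I*u^4 - 2*u^3 + u^2*(-2 - 105*I) + u*(-252 + 48*I) + 108 - 756*I)/(u^6 + u^5*(-2 - 6*I) + u^4*(28 + 12*I) + u^3*(-54 - 114*I) + u^2*(351 + 216*I) + u*(-648 - 108*I) + 324)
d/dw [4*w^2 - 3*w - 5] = 8*w - 3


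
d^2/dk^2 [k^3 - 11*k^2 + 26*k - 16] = 6*k - 22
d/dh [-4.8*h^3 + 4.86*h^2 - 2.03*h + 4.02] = -14.4*h^2 + 9.72*h - 2.03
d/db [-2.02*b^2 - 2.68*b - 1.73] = -4.04*b - 2.68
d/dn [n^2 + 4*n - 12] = 2*n + 4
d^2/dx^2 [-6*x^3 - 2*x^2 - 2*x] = -36*x - 4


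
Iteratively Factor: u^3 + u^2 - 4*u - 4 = (u + 1)*(u^2 - 4) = (u + 1)*(u + 2)*(u - 2)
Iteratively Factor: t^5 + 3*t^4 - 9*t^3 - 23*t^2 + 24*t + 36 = (t + 3)*(t^4 - 9*t^2 + 4*t + 12) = (t - 2)*(t + 3)*(t^3 + 2*t^2 - 5*t - 6) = (t - 2)*(t + 3)^2*(t^2 - t - 2) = (t - 2)^2*(t + 3)^2*(t + 1)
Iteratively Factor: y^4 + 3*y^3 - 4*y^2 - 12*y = (y - 2)*(y^3 + 5*y^2 + 6*y) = (y - 2)*(y + 3)*(y^2 + 2*y) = y*(y - 2)*(y + 3)*(y + 2)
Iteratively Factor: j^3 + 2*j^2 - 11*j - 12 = (j + 1)*(j^2 + j - 12) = (j - 3)*(j + 1)*(j + 4)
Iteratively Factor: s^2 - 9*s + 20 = (s - 4)*(s - 5)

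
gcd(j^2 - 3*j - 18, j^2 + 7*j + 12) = j + 3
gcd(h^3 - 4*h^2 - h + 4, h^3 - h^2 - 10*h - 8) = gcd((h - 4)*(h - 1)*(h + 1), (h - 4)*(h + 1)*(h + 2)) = h^2 - 3*h - 4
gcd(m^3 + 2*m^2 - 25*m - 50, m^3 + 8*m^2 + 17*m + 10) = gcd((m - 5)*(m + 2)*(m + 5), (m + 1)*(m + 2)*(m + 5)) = m^2 + 7*m + 10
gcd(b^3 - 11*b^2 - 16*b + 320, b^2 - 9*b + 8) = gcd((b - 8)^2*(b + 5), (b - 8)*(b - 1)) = b - 8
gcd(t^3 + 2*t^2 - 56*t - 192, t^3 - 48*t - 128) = t^2 - 4*t - 32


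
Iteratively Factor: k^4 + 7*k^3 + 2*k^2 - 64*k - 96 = (k - 3)*(k^3 + 10*k^2 + 32*k + 32) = (k - 3)*(k + 4)*(k^2 + 6*k + 8) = (k - 3)*(k + 4)^2*(k + 2)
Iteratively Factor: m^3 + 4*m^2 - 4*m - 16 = (m + 4)*(m^2 - 4) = (m + 2)*(m + 4)*(m - 2)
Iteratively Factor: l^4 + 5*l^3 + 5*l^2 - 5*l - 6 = (l + 3)*(l^3 + 2*l^2 - l - 2) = (l + 2)*(l + 3)*(l^2 - 1) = (l + 1)*(l + 2)*(l + 3)*(l - 1)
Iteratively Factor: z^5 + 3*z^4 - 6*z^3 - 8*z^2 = (z + 1)*(z^4 + 2*z^3 - 8*z^2) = (z - 2)*(z + 1)*(z^3 + 4*z^2) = z*(z - 2)*(z + 1)*(z^2 + 4*z) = z*(z - 2)*(z + 1)*(z + 4)*(z)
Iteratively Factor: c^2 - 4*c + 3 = (c - 3)*(c - 1)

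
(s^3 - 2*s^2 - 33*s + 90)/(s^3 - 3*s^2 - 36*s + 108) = (s - 5)/(s - 6)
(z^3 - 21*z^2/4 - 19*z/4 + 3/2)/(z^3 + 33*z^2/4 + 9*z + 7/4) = (4*z^2 - 25*z + 6)/(4*z^2 + 29*z + 7)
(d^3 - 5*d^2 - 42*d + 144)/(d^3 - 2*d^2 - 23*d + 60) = (d^2 - 2*d - 48)/(d^2 + d - 20)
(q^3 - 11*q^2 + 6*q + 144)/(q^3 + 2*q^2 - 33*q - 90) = (q - 8)/(q + 5)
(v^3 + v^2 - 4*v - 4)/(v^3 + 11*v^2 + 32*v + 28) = (v^2 - v - 2)/(v^2 + 9*v + 14)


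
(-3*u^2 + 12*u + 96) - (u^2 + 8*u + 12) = -4*u^2 + 4*u + 84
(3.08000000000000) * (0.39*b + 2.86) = 1.2012*b + 8.8088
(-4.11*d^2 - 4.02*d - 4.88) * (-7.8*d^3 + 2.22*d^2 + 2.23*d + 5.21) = 32.058*d^5 + 22.2318*d^4 + 19.9743*d^3 - 41.2113*d^2 - 31.8266*d - 25.4248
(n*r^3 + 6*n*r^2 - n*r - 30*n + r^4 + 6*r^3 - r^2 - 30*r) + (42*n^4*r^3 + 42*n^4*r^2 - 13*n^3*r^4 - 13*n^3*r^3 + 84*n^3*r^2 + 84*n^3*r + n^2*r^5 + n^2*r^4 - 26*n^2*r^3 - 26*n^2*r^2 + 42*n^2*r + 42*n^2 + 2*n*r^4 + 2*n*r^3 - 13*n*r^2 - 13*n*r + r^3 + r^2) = 42*n^4*r^3 + 42*n^4*r^2 - 13*n^3*r^4 - 13*n^3*r^3 + 84*n^3*r^2 + 84*n^3*r + n^2*r^5 + n^2*r^4 - 26*n^2*r^3 - 26*n^2*r^2 + 42*n^2*r + 42*n^2 + 2*n*r^4 + 3*n*r^3 - 7*n*r^2 - 14*n*r - 30*n + r^4 + 7*r^3 - 30*r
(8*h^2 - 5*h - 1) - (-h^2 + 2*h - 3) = 9*h^2 - 7*h + 2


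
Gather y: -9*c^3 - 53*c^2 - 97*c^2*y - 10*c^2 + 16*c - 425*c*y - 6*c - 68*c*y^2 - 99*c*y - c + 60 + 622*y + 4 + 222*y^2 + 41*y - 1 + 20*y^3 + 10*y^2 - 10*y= -9*c^3 - 63*c^2 + 9*c + 20*y^3 + y^2*(232 - 68*c) + y*(-97*c^2 - 524*c + 653) + 63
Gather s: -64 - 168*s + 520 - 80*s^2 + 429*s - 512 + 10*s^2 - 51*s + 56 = -70*s^2 + 210*s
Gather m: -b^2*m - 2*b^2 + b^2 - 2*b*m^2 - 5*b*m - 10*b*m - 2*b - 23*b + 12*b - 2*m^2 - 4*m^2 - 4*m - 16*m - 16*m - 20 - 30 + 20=-b^2 - 13*b + m^2*(-2*b - 6) + m*(-b^2 - 15*b - 36) - 30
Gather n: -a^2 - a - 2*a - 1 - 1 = -a^2 - 3*a - 2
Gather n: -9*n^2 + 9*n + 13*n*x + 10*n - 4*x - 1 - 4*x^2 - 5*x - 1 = -9*n^2 + n*(13*x + 19) - 4*x^2 - 9*x - 2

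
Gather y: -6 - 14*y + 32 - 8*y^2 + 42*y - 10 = -8*y^2 + 28*y + 16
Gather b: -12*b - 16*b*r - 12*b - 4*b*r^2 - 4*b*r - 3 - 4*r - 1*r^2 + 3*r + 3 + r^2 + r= b*(-4*r^2 - 20*r - 24)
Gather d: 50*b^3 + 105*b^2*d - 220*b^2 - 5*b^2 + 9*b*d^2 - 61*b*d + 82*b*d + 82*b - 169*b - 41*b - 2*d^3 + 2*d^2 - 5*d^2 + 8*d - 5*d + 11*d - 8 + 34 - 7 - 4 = 50*b^3 - 225*b^2 - 128*b - 2*d^3 + d^2*(9*b - 3) + d*(105*b^2 + 21*b + 14) + 15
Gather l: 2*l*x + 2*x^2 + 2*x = 2*l*x + 2*x^2 + 2*x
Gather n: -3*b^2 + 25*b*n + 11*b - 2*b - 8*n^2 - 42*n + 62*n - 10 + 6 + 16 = -3*b^2 + 9*b - 8*n^2 + n*(25*b + 20) + 12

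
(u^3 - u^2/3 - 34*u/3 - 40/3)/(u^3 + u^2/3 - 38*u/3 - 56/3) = (3*u + 5)/(3*u + 7)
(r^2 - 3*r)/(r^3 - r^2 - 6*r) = 1/(r + 2)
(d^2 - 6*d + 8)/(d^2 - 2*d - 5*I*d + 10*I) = (d - 4)/(d - 5*I)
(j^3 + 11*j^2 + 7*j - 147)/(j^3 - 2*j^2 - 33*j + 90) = (j^2 + 14*j + 49)/(j^2 + j - 30)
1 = 1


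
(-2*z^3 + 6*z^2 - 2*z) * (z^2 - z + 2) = -2*z^5 + 8*z^4 - 12*z^3 + 14*z^2 - 4*z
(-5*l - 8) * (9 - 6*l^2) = 30*l^3 + 48*l^2 - 45*l - 72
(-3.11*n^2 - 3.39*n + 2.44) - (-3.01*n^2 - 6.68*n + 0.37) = -0.1*n^2 + 3.29*n + 2.07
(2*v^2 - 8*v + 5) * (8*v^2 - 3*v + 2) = 16*v^4 - 70*v^3 + 68*v^2 - 31*v + 10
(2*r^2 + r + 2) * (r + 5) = 2*r^3 + 11*r^2 + 7*r + 10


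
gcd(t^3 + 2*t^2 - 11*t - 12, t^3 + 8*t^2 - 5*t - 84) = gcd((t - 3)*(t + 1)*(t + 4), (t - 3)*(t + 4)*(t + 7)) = t^2 + t - 12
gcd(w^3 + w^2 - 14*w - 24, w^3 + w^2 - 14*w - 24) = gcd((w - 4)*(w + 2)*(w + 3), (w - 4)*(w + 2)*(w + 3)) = w^3 + w^2 - 14*w - 24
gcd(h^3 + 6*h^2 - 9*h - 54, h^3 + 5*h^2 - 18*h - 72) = h^2 + 9*h + 18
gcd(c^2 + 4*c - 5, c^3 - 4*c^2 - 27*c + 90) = c + 5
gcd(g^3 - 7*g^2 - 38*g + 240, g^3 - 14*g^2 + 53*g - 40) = g^2 - 13*g + 40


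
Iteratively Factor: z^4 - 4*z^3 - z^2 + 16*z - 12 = (z - 3)*(z^3 - z^2 - 4*z + 4) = (z - 3)*(z - 1)*(z^2 - 4) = (z - 3)*(z - 1)*(z + 2)*(z - 2)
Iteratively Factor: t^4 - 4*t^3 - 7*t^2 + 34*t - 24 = (t + 3)*(t^3 - 7*t^2 + 14*t - 8) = (t - 4)*(t + 3)*(t^2 - 3*t + 2) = (t - 4)*(t - 1)*(t + 3)*(t - 2)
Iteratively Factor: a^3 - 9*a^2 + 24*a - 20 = (a - 2)*(a^2 - 7*a + 10) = (a - 5)*(a - 2)*(a - 2)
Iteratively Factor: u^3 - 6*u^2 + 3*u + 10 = (u + 1)*(u^2 - 7*u + 10) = (u - 5)*(u + 1)*(u - 2)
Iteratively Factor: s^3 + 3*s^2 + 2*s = (s)*(s^2 + 3*s + 2) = s*(s + 1)*(s + 2)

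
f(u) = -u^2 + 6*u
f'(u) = 6 - 2*u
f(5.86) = 0.82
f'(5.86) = -5.72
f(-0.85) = -5.82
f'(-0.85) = 7.70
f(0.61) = 3.29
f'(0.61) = 4.78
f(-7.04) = -91.80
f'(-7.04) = 20.08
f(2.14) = 8.26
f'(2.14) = 1.72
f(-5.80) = -68.44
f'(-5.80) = 17.60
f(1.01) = 5.04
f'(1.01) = 3.98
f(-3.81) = -37.38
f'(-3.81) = 13.62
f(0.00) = 0.00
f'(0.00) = 6.00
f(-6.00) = -72.00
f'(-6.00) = 18.00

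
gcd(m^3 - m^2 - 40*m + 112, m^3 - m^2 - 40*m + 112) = m^3 - m^2 - 40*m + 112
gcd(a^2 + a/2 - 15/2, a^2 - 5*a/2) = a - 5/2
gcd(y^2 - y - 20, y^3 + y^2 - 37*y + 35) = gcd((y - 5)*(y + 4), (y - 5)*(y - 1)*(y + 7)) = y - 5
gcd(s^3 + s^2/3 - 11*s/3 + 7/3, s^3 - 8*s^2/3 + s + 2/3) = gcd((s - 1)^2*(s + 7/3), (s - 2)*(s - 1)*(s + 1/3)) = s - 1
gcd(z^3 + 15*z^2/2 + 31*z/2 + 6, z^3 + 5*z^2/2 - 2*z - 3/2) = z^2 + 7*z/2 + 3/2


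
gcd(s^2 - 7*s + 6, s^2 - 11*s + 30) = s - 6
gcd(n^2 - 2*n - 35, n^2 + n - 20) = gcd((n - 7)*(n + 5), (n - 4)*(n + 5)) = n + 5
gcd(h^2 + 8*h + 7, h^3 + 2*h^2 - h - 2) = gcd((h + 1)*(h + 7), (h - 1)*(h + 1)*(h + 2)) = h + 1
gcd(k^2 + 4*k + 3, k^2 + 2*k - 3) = k + 3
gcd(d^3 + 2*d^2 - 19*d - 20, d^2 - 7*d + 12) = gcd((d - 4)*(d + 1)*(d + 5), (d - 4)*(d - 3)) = d - 4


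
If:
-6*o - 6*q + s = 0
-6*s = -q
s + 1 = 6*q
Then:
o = -1/6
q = 6/35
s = 1/35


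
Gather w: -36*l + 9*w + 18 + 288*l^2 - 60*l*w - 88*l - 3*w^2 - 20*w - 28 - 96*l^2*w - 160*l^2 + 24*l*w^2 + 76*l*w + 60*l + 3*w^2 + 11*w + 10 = 128*l^2 + 24*l*w^2 - 64*l + w*(-96*l^2 + 16*l)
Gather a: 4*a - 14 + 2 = 4*a - 12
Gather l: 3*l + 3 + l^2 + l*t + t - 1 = l^2 + l*(t + 3) + t + 2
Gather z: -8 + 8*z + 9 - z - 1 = 7*z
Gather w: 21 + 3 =24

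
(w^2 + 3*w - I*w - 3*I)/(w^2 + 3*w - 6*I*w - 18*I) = (w - I)/(w - 6*I)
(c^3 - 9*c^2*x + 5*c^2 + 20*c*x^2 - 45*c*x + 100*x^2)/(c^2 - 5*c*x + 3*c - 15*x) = (c^2 - 4*c*x + 5*c - 20*x)/(c + 3)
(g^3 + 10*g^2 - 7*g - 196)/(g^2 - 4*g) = g + 14 + 49/g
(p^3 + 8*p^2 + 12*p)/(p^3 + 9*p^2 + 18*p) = (p + 2)/(p + 3)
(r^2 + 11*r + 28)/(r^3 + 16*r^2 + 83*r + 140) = 1/(r + 5)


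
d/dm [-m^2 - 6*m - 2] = -2*m - 6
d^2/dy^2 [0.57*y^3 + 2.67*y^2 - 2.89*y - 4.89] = 3.42*y + 5.34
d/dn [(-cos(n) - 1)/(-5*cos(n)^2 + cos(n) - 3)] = (-5*sin(n)^2 + 10*cos(n) + 1)*sin(n)/(5*sin(n)^2 + cos(n) - 8)^2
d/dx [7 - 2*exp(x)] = -2*exp(x)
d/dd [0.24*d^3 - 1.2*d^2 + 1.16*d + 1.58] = 0.72*d^2 - 2.4*d + 1.16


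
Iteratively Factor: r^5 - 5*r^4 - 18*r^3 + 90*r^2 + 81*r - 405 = (r + 3)*(r^4 - 8*r^3 + 6*r^2 + 72*r - 135) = (r - 3)*(r + 3)*(r^3 - 5*r^2 - 9*r + 45) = (r - 3)^2*(r + 3)*(r^2 - 2*r - 15) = (r - 3)^2*(r + 3)^2*(r - 5)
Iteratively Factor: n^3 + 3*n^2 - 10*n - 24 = (n + 2)*(n^2 + n - 12) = (n - 3)*(n + 2)*(n + 4)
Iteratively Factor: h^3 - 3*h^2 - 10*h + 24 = (h - 2)*(h^2 - h - 12) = (h - 2)*(h + 3)*(h - 4)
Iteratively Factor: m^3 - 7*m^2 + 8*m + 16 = (m + 1)*(m^2 - 8*m + 16) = (m - 4)*(m + 1)*(m - 4)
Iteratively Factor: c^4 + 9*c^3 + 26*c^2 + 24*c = (c + 2)*(c^3 + 7*c^2 + 12*c) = (c + 2)*(c + 3)*(c^2 + 4*c) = c*(c + 2)*(c + 3)*(c + 4)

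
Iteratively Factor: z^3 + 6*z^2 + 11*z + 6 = (z + 1)*(z^2 + 5*z + 6) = (z + 1)*(z + 3)*(z + 2)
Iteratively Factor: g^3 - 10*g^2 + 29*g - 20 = (g - 4)*(g^2 - 6*g + 5) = (g - 4)*(g - 1)*(g - 5)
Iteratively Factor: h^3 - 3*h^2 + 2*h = (h)*(h^2 - 3*h + 2) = h*(h - 1)*(h - 2)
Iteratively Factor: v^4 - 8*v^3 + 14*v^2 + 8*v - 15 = (v - 1)*(v^3 - 7*v^2 + 7*v + 15) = (v - 1)*(v + 1)*(v^2 - 8*v + 15) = (v - 3)*(v - 1)*(v + 1)*(v - 5)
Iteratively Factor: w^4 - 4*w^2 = (w)*(w^3 - 4*w) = w*(w + 2)*(w^2 - 2*w) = w*(w - 2)*(w + 2)*(w)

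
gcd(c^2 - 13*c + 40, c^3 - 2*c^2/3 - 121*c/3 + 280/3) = c - 5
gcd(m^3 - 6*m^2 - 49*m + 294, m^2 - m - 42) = m - 7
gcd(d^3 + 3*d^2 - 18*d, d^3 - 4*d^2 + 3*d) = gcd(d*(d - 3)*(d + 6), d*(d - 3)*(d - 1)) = d^2 - 3*d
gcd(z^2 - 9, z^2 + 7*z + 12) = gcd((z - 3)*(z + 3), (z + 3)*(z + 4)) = z + 3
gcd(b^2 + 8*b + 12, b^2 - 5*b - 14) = b + 2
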